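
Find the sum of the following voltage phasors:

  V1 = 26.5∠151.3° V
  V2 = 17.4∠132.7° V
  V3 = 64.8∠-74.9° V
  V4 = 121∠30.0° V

Step 1 — Convert each phasor to rectangular form:
  V1 = 26.5·(cos(151.3°) + j·sin(151.3°)) = -23.24 + j12.73 V
  V2 = 17.4·(cos(132.7°) + j·sin(132.7°)) = -11.8 + j12.79 V
  V3 = 64.8·(cos(-74.9°) + j·sin(-74.9°)) = 16.88 - j62.56 V
  V4 = 121·(cos(30.0°) + j·sin(30.0°)) = 104.8 + j60.5 V
Step 2 — Sum components: V_total = 86.63 + j23.45 V.
Step 3 — Convert to polar: |V_total| = 89.74 V, ∠V_total = 15.1°.

V_total = 89.74∠15.1° V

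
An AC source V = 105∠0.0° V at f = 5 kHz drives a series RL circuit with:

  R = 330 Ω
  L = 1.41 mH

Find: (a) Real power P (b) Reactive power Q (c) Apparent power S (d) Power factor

Step 1 — Angular frequency: ω = 2π·f = 2π·5000 = 3.142e+04 rad/s.
Step 2 — Component impedances:
  R: Z = R = 330 Ω
  L: Z = jωL = j·3.142e+04·0.00141 = 0 + j44.3 Ω
Step 3 — Series combination: Z_total = R + L = 330 + j44.3 Ω = 333∠7.6° Ω.
Step 4 — Source phasor: V = 105∠0.0° V = 105 V.
Step 5 — Current: I = V / Z = 0.3126 - j0.04195 A = 0.3154∠-7.6° A.
Step 6 — Complex power: S = V·I* = 32.82 + j4.405 VA.
Step 7 — Real power: P = Re(S) = 32.82 W.
Step 8 — Reactive power: Q = Im(S) = 4.405 VAR.
Step 9 — Apparent power: |S| = 33.11 VA.
Step 10 — Power factor: PF = P/|S| = 0.9911 (lagging).

(a) P = 32.82 W  (b) Q = 4.405 VAR  (c) S = 33.11 VA  (d) PF = 0.9911 (lagging)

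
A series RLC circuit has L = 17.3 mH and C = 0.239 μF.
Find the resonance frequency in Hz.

Step 1 — Resonance condition Im(Z)=0 gives ω₀ = 1/√(LC).
Step 2 — ω₀ = 1/√(0.0173·2.39e-07) = 1.555e+04 rad/s.
Step 3 — f₀ = ω₀/(2π) = 2475 Hz.

f₀ = 2475 Hz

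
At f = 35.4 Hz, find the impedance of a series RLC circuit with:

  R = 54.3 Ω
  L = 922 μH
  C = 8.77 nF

Step 1 — Angular frequency: ω = 2π·f = 2π·35.4 = 222.4 rad/s.
Step 2 — Component impedances:
  R: Z = R = 54.3 Ω
  L: Z = jωL = j·222.4·0.000922 = 0 + j0.2051 Ω
  C: Z = 1/(jωC) = -j/(ω·C) = 0 - j5.126e+05 Ω
Step 3 — Series combination: Z_total = R + L + C = 54.3 - j5.126e+05 Ω = 5.126e+05∠-90.0° Ω.

Z = 54.3 - j5.126e+05 Ω = 5.126e+05∠-90.0° Ω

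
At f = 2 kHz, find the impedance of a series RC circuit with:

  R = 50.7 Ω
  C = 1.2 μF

Step 1 — Angular frequency: ω = 2π·f = 2π·2000 = 1.257e+04 rad/s.
Step 2 — Component impedances:
  R: Z = R = 50.7 Ω
  C: Z = 1/(jωC) = -j/(ω·C) = 0 - j66.31 Ω
Step 3 — Series combination: Z_total = R + C = 50.7 - j66.31 Ω = 83.48∠-52.6° Ω.

Z = 50.7 - j66.31 Ω = 83.48∠-52.6° Ω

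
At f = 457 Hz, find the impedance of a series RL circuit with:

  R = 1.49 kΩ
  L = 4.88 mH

Step 1 — Angular frequency: ω = 2π·f = 2π·457 = 2871 rad/s.
Step 2 — Component impedances:
  R: Z = R = 1490 Ω
  L: Z = jωL = j·2871·0.00488 = 0 + j14.01 Ω
Step 3 — Series combination: Z_total = R + L = 1490 + j14.01 Ω = 1490∠0.5° Ω.

Z = 1490 + j14.01 Ω = 1490∠0.5° Ω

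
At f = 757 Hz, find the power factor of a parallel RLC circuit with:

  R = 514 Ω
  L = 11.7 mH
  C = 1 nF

Step 1 — Angular frequency: ω = 2π·f = 2π·757 = 4756 rad/s.
Step 2 — Component impedances:
  R: Z = R = 514 Ω
  L: Z = jωL = j·4756·0.0117 = 0 + j55.65 Ω
  C: Z = 1/(jωC) = -j/(ω·C) = 0 - j2.102e+05 Ω
Step 3 — Parallel combination: 1/Z_total = 1/R + 1/L + 1/C; Z_total = 5.958 + j55.02 Ω = 55.34∠83.8° Ω.
Step 4 — Power factor: PF = cos(φ) = Re(Z)/|Z| = 5.958/55.34 = 0.1077.
Step 5 — Type: Im(Z) = 55.02 ⇒ lagging (phase φ = 83.8°).

PF = 0.1077 (lagging, φ = 83.8°)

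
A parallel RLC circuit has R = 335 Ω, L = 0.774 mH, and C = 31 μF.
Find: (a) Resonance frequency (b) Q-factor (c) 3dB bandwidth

Step 1 — Resonance: ω₀ = 1/√(LC) = 1/√(0.000774·3.1e-05) = 6456 rad/s.
Step 2 — f₀ = ω₀/(2π) = 1027 Hz.
Step 3 — Parallel Q: Q = R/(ω₀L) = 335/(6456·0.000774) = 67.04.
Step 4 — Bandwidth: Δω = ω₀/Q = 96.29 rad/s; BW = Δω/(2π) = 15.33 Hz.

(a) f₀ = 1027 Hz  (b) Q = 67.04  (c) BW = 15.33 Hz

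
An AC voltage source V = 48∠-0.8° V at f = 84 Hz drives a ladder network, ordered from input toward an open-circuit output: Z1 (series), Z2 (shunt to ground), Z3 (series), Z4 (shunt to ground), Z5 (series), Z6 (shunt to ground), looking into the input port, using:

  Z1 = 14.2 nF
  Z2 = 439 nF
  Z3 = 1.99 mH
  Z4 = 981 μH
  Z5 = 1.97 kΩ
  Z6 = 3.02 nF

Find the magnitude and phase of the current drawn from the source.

Step 1 — Angular frequency: ω = 2π·f = 2π·84 = 527.8 rad/s.
Step 2 — Component impedances:
  Z1: Z = 1/(jωC) = -j/(ω·C) = 0 - j1.334e+05 Ω
  Z2: Z = 1/(jωC) = -j/(ω·C) = 0 - j4316 Ω
  Z3: Z = jωL = j·527.8·0.00199 = 0 + j1.05 Ω
  Z4: Z = jωL = j·527.8·0.000981 = 0 + j0.5178 Ω
  Z5: Z = R = 1970 Ω
  Z6: Z = 1/(jωC) = -j/(ω·C) = 0 - j6.274e+05 Ω
Step 3 — Ladder network (open output): work backward from the far end, alternating series and parallel combinations. Z_in = 0 - j1.334e+05 Ω = 1.334e+05∠-90.0° Ω.
Step 4 — Source phasor: V = 48∠-0.8° V = 48 - j0.6702 V.
Step 5 — Ohm's law: I = V / Z_total = (48 - j0.6702) / (0 - j1.334e+05) = 5.023e-06 + j0.0003597 A.
Step 6 — Convert to polar: |I| = 0.0003597 A, ∠I = 89.2°.

I = 0.0003597∠89.2° A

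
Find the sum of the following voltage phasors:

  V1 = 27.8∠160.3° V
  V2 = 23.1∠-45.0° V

Step 1 — Convert each phasor to rectangular form:
  V1 = 27.8·(cos(160.3°) + j·sin(160.3°)) = -26.17 + j9.371 V
  V2 = 23.1·(cos(-45.0°) + j·sin(-45.0°)) = 16.33 - j16.33 V
Step 2 — Sum components: V_total = -9.839 - j6.963 V.
Step 3 — Convert to polar: |V_total| = 12.05 V, ∠V_total = -144.7°.

V_total = 12.05∠-144.7° V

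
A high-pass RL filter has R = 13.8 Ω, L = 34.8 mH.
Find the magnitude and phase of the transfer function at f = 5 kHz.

Step 1 — Angular frequency: ω = 2π·5000 = 3.142e+04 rad/s.
Step 2 — Transfer function: H(jω) = jωL/(R + jωL).
Step 3 — Numerator jωL = j·1093; denominator R + jωL = 13.8 + j1093.
Step 4 — H = 0.9998 + j0.01262.
Step 5 — Magnitude: |H| = 0.9999 (-0.0 dB); phase: φ = 0.7°.

|H| = 0.9999 (-0.0 dB), φ = 0.7°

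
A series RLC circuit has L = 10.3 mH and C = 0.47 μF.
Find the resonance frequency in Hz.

Step 1 — Resonance condition Im(Z)=0 gives ω₀ = 1/√(LC).
Step 2 — ω₀ = 1/√(0.0103·4.7e-07) = 1.437e+04 rad/s.
Step 3 — f₀ = ω₀/(2π) = 2287 Hz.

f₀ = 2287 Hz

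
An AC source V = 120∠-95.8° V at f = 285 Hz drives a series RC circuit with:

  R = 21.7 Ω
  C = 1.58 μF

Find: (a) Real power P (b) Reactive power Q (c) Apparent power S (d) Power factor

Step 1 — Angular frequency: ω = 2π·f = 2π·285 = 1791 rad/s.
Step 2 — Component impedances:
  R: Z = R = 21.7 Ω
  C: Z = 1/(jωC) = -j/(ω·C) = 0 - j353.4 Ω
Step 3 — Series combination: Z_total = R + C = 21.7 - j353.4 Ω = 354.1∠-86.5° Ω.
Step 4 — Source phasor: V = 120∠-95.8° V = -12.13 - j119.4 V.
Step 5 — Current: I = V / Z = 0.3344 - j0.05484 A = 0.3389∠-9.3° A.
Step 6 — Complex power: S = V·I* = 2.492 - j40.59 VA.
Step 7 — Real power: P = Re(S) = 2.492 W.
Step 8 — Reactive power: Q = Im(S) = -40.59 VAR.
Step 9 — Apparent power: |S| = 40.67 VA.
Step 10 — Power factor: PF = P/|S| = 0.06128 (leading).

(a) P = 2.492 W  (b) Q = -40.59 VAR  (c) S = 40.67 VA  (d) PF = 0.06128 (leading)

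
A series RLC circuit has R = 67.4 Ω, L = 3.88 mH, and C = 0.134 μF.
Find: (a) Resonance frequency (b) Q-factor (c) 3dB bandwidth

Step 1 — Resonance: ω₀ = 1/√(LC) = 1/√(0.00388·1.34e-07) = 4.386e+04 rad/s.
Step 2 — f₀ = ω₀/(2π) = 6980 Hz.
Step 3 — Series Q: Q = ω₀L/R = 4.386e+04·0.00388/67.4 = 2.525.
Step 4 — Bandwidth: Δω = ω₀/Q = 1.737e+04 rad/s; BW = Δω/(2π) = 2765 Hz.

(a) f₀ = 6980 Hz  (b) Q = 2.525  (c) BW = 2765 Hz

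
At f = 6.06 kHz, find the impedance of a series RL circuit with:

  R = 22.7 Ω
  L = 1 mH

Step 1 — Angular frequency: ω = 2π·f = 2π·6060 = 3.808e+04 rad/s.
Step 2 — Component impedances:
  R: Z = R = 22.7 Ω
  L: Z = jωL = j·3.808e+04·0.001 = 0 + j38.08 Ω
Step 3 — Series combination: Z_total = R + L = 22.7 + j38.08 Ω = 44.33∠59.2° Ω.

Z = 22.7 + j38.08 Ω = 44.33∠59.2° Ω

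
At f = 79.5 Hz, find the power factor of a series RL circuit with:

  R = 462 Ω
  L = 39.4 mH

Step 1 — Angular frequency: ω = 2π·f = 2π·79.5 = 499.5 rad/s.
Step 2 — Component impedances:
  R: Z = R = 462 Ω
  L: Z = jωL = j·499.5·0.0394 = 0 + j19.68 Ω
Step 3 — Series combination: Z_total = R + L = 462 + j19.68 Ω = 462.4∠2.4° Ω.
Step 4 — Power factor: PF = cos(φ) = Re(Z)/|Z| = 462/462.4 = 0.9991.
Step 5 — Type: Im(Z) = 19.68 ⇒ lagging (phase φ = 2.4°).

PF = 0.9991 (lagging, φ = 2.4°)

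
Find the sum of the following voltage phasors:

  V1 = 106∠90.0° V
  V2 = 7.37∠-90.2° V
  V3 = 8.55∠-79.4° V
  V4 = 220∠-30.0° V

Step 1 — Convert each phasor to rectangular form:
  V1 = 106·(cos(90.0°) + j·sin(90.0°)) = 0 + j106 V
  V2 = 7.37·(cos(-90.2°) + j·sin(-90.2°)) = -0.02573 - j7.37 V
  V3 = 8.55·(cos(-79.4°) + j·sin(-79.4°)) = 1.573 - j8.404 V
  V4 = 220·(cos(-30.0°) + j·sin(-30.0°)) = 190.5 - j110 V
Step 2 — Sum components: V_total = 192.1 - j19.77 V.
Step 3 — Convert to polar: |V_total| = 193.1 V, ∠V_total = -5.9°.

V_total = 193.1∠-5.9° V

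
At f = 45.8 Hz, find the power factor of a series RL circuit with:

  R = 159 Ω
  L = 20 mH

Step 1 — Angular frequency: ω = 2π·f = 2π·45.8 = 287.8 rad/s.
Step 2 — Component impedances:
  R: Z = R = 159 Ω
  L: Z = jωL = j·287.8·0.02 = 0 + j5.755 Ω
Step 3 — Series combination: Z_total = R + L = 159 + j5.755 Ω = 159.1∠2.1° Ω.
Step 4 — Power factor: PF = cos(φ) = Re(Z)/|Z| = 159/159.104 = 0.9993.
Step 5 — Type: Im(Z) = 5.755 ⇒ lagging (phase φ = 2.1°).

PF = 0.9993 (lagging, φ = 2.1°)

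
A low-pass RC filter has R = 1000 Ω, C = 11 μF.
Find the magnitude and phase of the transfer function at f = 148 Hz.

Step 1 — Angular frequency: ω = 2π·148 = 929.9 rad/s.
Step 2 — Transfer function: H(jω) = 1/(1 + jωRC).
Step 3 — Denominator: 1 + jωRC = 1 + j·929.9·1000·1.1e-05 = 1 + j10.23.
Step 4 — H = 0.009467 - j0.09684.
Step 5 — Magnitude: |H| = 0.0973 (-20.2 dB); phase: φ = -84.4°.

|H| = 0.0973 (-20.2 dB), φ = -84.4°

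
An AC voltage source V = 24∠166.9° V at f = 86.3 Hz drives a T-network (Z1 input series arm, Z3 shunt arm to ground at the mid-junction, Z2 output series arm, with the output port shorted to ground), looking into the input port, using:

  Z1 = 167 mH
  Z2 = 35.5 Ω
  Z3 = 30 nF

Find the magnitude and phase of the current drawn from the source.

Step 1 — Angular frequency: ω = 2π·f = 2π·86.3 = 542.2 rad/s.
Step 2 — Component impedances:
  Z1: Z = jωL = j·542.2·0.167 = 0 + j90.55 Ω
  Z2: Z = R = 35.5 Ω
  Z3: Z = 1/(jωC) = -j/(ω·C) = 0 - j6.147e+04 Ω
Step 3 — With the output port shorted to ground, the output series arm Z2 runs from the junction to ground; the shunt arm Z3 also runs from the junction to ground. They appear in parallel: Z3 || Z2 = 35.5 - j0.0205 Ω.
Step 4 — Series with input arm Z1: Z_in = Z1 + (Z3 || Z2) = 35.5 + j90.53 Ω = 97.24∠68.6° Ω.
Step 5 — Source phasor: V = 24∠166.9° V = -23.38 + j5.44 V.
Step 6 — Ohm's law: I = V / Z_total = (-23.38 + j5.44) / (35.5 + j90.53) = -0.03567 + j0.2442 A.
Step 7 — Convert to polar: |I| = 0.2468 A, ∠I = 98.3°.

I = 0.2468∠98.3° A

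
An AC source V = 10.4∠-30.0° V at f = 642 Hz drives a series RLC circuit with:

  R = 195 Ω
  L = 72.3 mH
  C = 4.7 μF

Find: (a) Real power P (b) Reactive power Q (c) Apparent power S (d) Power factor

Step 1 — Angular frequency: ω = 2π·f = 2π·642 = 4034 rad/s.
Step 2 — Component impedances:
  R: Z = R = 195 Ω
  L: Z = jωL = j·4034·0.0723 = 0 + j291.6 Ω
  C: Z = 1/(jωC) = -j/(ω·C) = 0 - j52.75 Ω
Step 3 — Series combination: Z_total = R + L + C = 195 + j238.9 Ω = 308.4∠50.8° Ω.
Step 4 — Source phasor: V = 10.4∠-30.0° V = 9.007 - j5.2 V.
Step 5 — Current: I = V / Z = 0.005405 - j0.03329 A = 0.03372∠-80.8° A.
Step 6 — Complex power: S = V·I* = 0.2218 + j0.2717 VA.
Step 7 — Real power: P = Re(S) = 0.2218 W.
Step 8 — Reactive power: Q = Im(S) = 0.2717 VAR.
Step 9 — Apparent power: |S| = 0.3507 VA.
Step 10 — Power factor: PF = P/|S| = 0.6323 (lagging).

(a) P = 0.2218 W  (b) Q = 0.2717 VAR  (c) S = 0.3507 VA  (d) PF = 0.6323 (lagging)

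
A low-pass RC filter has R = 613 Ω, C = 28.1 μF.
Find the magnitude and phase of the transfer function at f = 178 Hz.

Step 1 — Angular frequency: ω = 2π·178 = 1118 rad/s.
Step 2 — Transfer function: H(jω) = 1/(1 + jωRC).
Step 3 — Denominator: 1 + jωRC = 1 + j·1118·613·2.81e-05 = 1 + j19.26.
Step 4 — H = 0.002687 - j0.05177.
Step 5 — Magnitude: |H| = 0.05184 (-25.7 dB); phase: φ = -87.0°.

|H| = 0.05184 (-25.7 dB), φ = -87.0°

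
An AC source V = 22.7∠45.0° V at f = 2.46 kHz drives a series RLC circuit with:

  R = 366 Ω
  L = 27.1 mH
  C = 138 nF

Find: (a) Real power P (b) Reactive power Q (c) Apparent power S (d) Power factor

Step 1 — Angular frequency: ω = 2π·f = 2π·2460 = 1.546e+04 rad/s.
Step 2 — Component impedances:
  R: Z = R = 366 Ω
  L: Z = jωL = j·1.546e+04·0.0271 = 0 + j418.9 Ω
  C: Z = 1/(jωC) = -j/(ω·C) = 0 - j468.8 Ω
Step 3 — Series combination: Z_total = R + L + C = 366 - j49.94 Ω = 369.4∠-7.8° Ω.
Step 4 — Source phasor: V = 22.7∠45.0° V = 16.05 + j16.05 V.
Step 5 — Current: I = V / Z = 0.03718 + j0.04893 A = 0.06145∠52.8° A.
Step 6 — Complex power: S = V·I* = 1.382 - j0.1886 VA.
Step 7 — Real power: P = Re(S) = 1.382 W.
Step 8 — Reactive power: Q = Im(S) = -0.1886 VAR.
Step 9 — Apparent power: |S| = 1.395 VA.
Step 10 — Power factor: PF = P/|S| = 0.9908 (leading).

(a) P = 1.382 W  (b) Q = -0.1886 VAR  (c) S = 1.395 VA  (d) PF = 0.9908 (leading)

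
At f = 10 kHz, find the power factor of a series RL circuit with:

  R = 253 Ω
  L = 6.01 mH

Step 1 — Angular frequency: ω = 2π·f = 2π·1e+04 = 6.283e+04 rad/s.
Step 2 — Component impedances:
  R: Z = R = 253 Ω
  L: Z = jωL = j·6.283e+04·0.00601 = 0 + j377.6 Ω
Step 3 — Series combination: Z_total = R + L = 253 + j377.6 Ω = 454.5∠56.2° Ω.
Step 4 — Power factor: PF = cos(φ) = Re(Z)/|Z| = 253/454.54 = 0.5566.
Step 5 — Type: Im(Z) = 377.6 ⇒ lagging (phase φ = 56.2°).

PF = 0.5566 (lagging, φ = 56.2°)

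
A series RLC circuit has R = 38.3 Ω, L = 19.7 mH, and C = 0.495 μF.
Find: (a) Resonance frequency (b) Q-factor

Step 1 — Resonance condition Im(Z)=0 gives ω₀ = 1/√(LC).
Step 2 — ω₀ = 1/√(0.0197·4.95e-07) = 1.013e+04 rad/s.
Step 3 — f₀ = ω₀/(2π) = 1612 Hz.
Step 4 — Series Q: Q = ω₀L/R = 1.013e+04·0.0197/38.3 = 5.209.

(a) f₀ = 1612 Hz  (b) Q = 5.209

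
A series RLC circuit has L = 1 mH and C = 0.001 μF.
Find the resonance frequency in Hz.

Step 1 — Resonance condition Im(Z)=0 gives ω₀ = 1/√(LC).
Step 2 — ω₀ = 1/√(0.001·1e-09) = 1e+06 rad/s.
Step 3 — f₀ = ω₀/(2π) = 1.592e+05 Hz.

f₀ = 1.592e+05 Hz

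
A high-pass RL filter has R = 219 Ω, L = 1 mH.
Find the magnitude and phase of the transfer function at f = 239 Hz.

Step 1 — Angular frequency: ω = 2π·239 = 1502 rad/s.
Step 2 — Transfer function: H(jω) = jωL/(R + jωL).
Step 3 — Numerator jωL = j·1.502; denominator R + jωL = 219 + j1.502.
Step 4 — H = 4.702e-05 + j0.006857.
Step 5 — Magnitude: |H| = 0.006857 (-43.3 dB); phase: φ = 89.6°.

|H| = 0.006857 (-43.3 dB), φ = 89.6°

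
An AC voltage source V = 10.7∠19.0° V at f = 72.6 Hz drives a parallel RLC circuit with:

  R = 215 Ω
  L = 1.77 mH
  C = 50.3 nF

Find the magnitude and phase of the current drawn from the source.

Step 1 — Angular frequency: ω = 2π·f = 2π·72.6 = 456.2 rad/s.
Step 2 — Component impedances:
  R: Z = R = 215 Ω
  L: Z = jωL = j·456.2·0.00177 = 0 + j0.8074 Ω
  C: Z = 1/(jωC) = -j/(ω·C) = 0 - j4.358e+04 Ω
Step 3 — Parallel combination: 1/Z_total = 1/R + 1/L + 1/C; Z_total = 0.003032 + j0.8074 Ω = 0.8074∠89.8° Ω.
Step 4 — Source phasor: V = 10.7∠19.0° V = 10.12 + j3.484 V.
Step 5 — Ohm's law: I = V / Z_total = (10.12 + j3.484) / (0.003032 + j0.8074) = 4.362 - j12.51 A.
Step 6 — Convert to polar: |I| = 13.25 A, ∠I = -70.8°.

I = 13.25∠-70.8° A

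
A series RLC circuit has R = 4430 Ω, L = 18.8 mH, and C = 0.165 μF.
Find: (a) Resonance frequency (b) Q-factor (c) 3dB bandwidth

Step 1 — Resonance: ω₀ = 1/√(LC) = 1/√(0.0188·1.65e-07) = 1.795e+04 rad/s.
Step 2 — f₀ = ω₀/(2π) = 2858 Hz.
Step 3 — Series Q: Q = ω₀L/R = 1.795e+04·0.0188/4430 = 0.0762.
Step 4 — Bandwidth: Δω = ω₀/Q = 2.356e+05 rad/s; BW = Δω/(2π) = 3.75e+04 Hz.

(a) f₀ = 2858 Hz  (b) Q = 0.0762  (c) BW = 3.75e+04 Hz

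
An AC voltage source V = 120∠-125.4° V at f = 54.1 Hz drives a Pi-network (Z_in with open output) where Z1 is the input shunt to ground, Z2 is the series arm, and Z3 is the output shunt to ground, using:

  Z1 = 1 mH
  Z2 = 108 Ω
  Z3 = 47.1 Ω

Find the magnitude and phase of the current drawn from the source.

Step 1 — Angular frequency: ω = 2π·f = 2π·54.1 = 339.9 rad/s.
Step 2 — Component impedances:
  Z1: Z = jωL = j·339.9·0.001 = 0 + j0.3399 Ω
  Z2: Z = R = 108 Ω
  Z3: Z = R = 47.1 Ω
Step 3 — With open output, the series arm Z2 and the output shunt Z3 appear in series to ground: Z2 + Z3 = 155.1 Ω.
Step 4 — Parallel with input shunt Z1: Z_in = Z1 || (Z2 + Z3) = 0.000745 + j0.3399 Ω = 0.3399∠89.9° Ω.
Step 5 — Source phasor: V = 120∠-125.4° V = -69.51 - j97.82 V.
Step 6 — Ohm's law: I = V / Z_total = (-69.51 - j97.82) / (0.000745 + j0.3399) = -288.2 + j203.9 A.
Step 7 — Convert to polar: |I| = 353 A, ∠I = 144.7°.

I = 353∠144.7° A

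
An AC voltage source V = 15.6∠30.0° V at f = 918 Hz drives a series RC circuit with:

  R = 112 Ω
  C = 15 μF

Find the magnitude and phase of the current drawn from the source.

Step 1 — Angular frequency: ω = 2π·f = 2π·918 = 5768 rad/s.
Step 2 — Component impedances:
  R: Z = R = 112 Ω
  C: Z = 1/(jωC) = -j/(ω·C) = 0 - j11.56 Ω
Step 3 — Series combination: Z_total = R + C = 112 - j11.56 Ω = 112.6∠-5.9° Ω.
Step 4 — Source phasor: V = 15.6∠30.0° V = 13.51 + j7.8 V.
Step 5 — Ohm's law: I = V / Z_total = (13.51 + j7.8) / (112 - j11.56) = 0.1122 + j0.08123 A.
Step 6 — Convert to polar: |I| = 0.1385 A, ∠I = 35.9°.

I = 0.1385∠35.9° A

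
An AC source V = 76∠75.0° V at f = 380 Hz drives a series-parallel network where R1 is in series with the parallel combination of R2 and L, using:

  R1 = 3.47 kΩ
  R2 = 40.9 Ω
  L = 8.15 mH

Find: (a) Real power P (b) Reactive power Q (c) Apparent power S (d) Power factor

Step 1 — Angular frequency: ω = 2π·f = 2π·380 = 2388 rad/s.
Step 2 — Component impedances:
  R1: Z = R = 3470 Ω
  R2: Z = R = 40.9 Ω
  L: Z = jωL = j·2388·0.00815 = 0 + j19.46 Ω
Step 3 — Parallel branch: R2 || L = 1/(1/R2 + 1/L) = 7.549 + j15.87 Ω.
Step 4 — Series with R1: Z_total = R1 + (R2 || L) = 3478 + j15.87 Ω = 3478∠0.3° Ω.
Step 5 — Source phasor: V = 76∠75.0° V = 19.67 + j73.41 V.
Step 6 — Current: I = V / Z = 0.005753 + j0.02108 A = 0.02185∠74.7° A.
Step 7 — Complex power: S = V·I* = 1.661 + j0.007578 VA.
Step 8 — Real power: P = Re(S) = 1.661 W.
Step 9 — Reactive power: Q = Im(S) = 0.007578 VAR.
Step 10 — Apparent power: |S| = 1.661 VA.
Step 11 — Power factor: PF = P/|S| = 1 (lagging).

(a) P = 1.661 W  (b) Q = 0.007578 VAR  (c) S = 1.661 VA  (d) PF = 1 (lagging)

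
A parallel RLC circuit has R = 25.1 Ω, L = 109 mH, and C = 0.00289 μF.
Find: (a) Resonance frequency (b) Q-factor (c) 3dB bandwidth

Step 1 — Resonance: ω₀ = 1/√(LC) = 1/√(0.109·2.89e-09) = 5.634e+04 rad/s.
Step 2 — f₀ = ω₀/(2π) = 8967 Hz.
Step 3 — Parallel Q: Q = R/(ω₀L) = 25.1/(5.634e+04·0.109) = 0.004087.
Step 4 — Bandwidth: Δω = ω₀/Q = 1.379e+07 rad/s; BW = Δω/(2π) = 2.194e+06 Hz.

(a) f₀ = 8967 Hz  (b) Q = 0.004087  (c) BW = 2.194e+06 Hz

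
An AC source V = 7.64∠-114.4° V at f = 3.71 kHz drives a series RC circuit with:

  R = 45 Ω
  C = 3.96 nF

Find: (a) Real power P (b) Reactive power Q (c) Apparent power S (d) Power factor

Step 1 — Angular frequency: ω = 2π·f = 2π·3710 = 2.331e+04 rad/s.
Step 2 — Component impedances:
  R: Z = R = 45 Ω
  C: Z = 1/(jωC) = -j/(ω·C) = 0 - j1.083e+04 Ω
Step 3 — Series combination: Z_total = R + C = 45 - j1.083e+04 Ω = 1.083e+04∠-89.8° Ω.
Step 4 — Source phasor: V = 7.64∠-114.4° V = -3.156 - j6.958 V.
Step 5 — Current: I = V / Z = 0.000641 - j0.000294 A = 0.0007052∠-24.6° A.
Step 6 — Complex power: S = V·I* = 2.238e-05 - j0.005388 VA.
Step 7 — Real power: P = Re(S) = 2.238e-05 W.
Step 8 — Reactive power: Q = Im(S) = -0.005388 VAR.
Step 9 — Apparent power: |S| = 0.005388 VA.
Step 10 — Power factor: PF = P/|S| = 0.004154 (leading).

(a) P = 2.238e-05 W  (b) Q = -0.005388 VAR  (c) S = 0.005388 VA  (d) PF = 0.004154 (leading)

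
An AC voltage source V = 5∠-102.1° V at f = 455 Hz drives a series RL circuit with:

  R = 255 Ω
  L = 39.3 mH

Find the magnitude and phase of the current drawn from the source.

Step 1 — Angular frequency: ω = 2π·f = 2π·455 = 2859 rad/s.
Step 2 — Component impedances:
  R: Z = R = 255 Ω
  L: Z = jωL = j·2859·0.0393 = 0 + j112.4 Ω
Step 3 — Series combination: Z_total = R + L = 255 + j112.4 Ω = 278.7∠23.8° Ω.
Step 4 — Source phasor: V = 5∠-102.1° V = -1.048 - j4.889 V.
Step 5 — Ohm's law: I = V / Z_total = (-1.048 - j4.889) / (255 + j112.4) = -0.01052 - j0.01454 A.
Step 6 — Convert to polar: |I| = 0.01794 A, ∠I = -125.9°.

I = 0.01794∠-125.9° A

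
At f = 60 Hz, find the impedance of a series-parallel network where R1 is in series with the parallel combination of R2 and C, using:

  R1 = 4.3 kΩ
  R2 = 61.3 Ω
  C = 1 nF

Step 1 — Angular frequency: ω = 2π·f = 2π·60 = 377 rad/s.
Step 2 — Component impedances:
  R1: Z = R = 4300 Ω
  R2: Z = R = 61.3 Ω
  C: Z = 1/(jωC) = -j/(ω·C) = 0 - j2.653e+06 Ω
Step 3 — Parallel branch: R2 || C = 1/(1/R2 + 1/C) = 61.3 - j0.001417 Ω.
Step 4 — Series with R1: Z_total = R1 + (R2 || C) = 4361 - j0.001417 Ω = 4361∠-0.0° Ω.

Z = 4361 - j0.001417 Ω = 4361∠-0.0° Ω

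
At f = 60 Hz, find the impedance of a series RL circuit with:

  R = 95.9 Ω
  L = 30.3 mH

Step 1 — Angular frequency: ω = 2π·f = 2π·60 = 377 rad/s.
Step 2 — Component impedances:
  R: Z = R = 95.9 Ω
  L: Z = jωL = j·377·0.0303 = 0 + j11.42 Ω
Step 3 — Series combination: Z_total = R + L = 95.9 + j11.42 Ω = 96.58∠6.8° Ω.

Z = 95.9 + j11.42 Ω = 96.58∠6.8° Ω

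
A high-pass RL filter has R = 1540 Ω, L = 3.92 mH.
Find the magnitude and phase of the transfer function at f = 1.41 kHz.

Step 1 — Angular frequency: ω = 2π·1410 = 8859 rad/s.
Step 2 — Transfer function: H(jω) = jωL/(R + jωL).
Step 3 — Numerator jωL = j·34.73; denominator R + jωL = 1540 + j34.73.
Step 4 — H = 0.0005083 + j0.02254.
Step 5 — Magnitude: |H| = 0.02255 (-32.9 dB); phase: φ = 88.7°.

|H| = 0.02255 (-32.9 dB), φ = 88.7°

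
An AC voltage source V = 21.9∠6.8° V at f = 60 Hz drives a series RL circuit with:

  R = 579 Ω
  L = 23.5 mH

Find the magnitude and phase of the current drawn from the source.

Step 1 — Angular frequency: ω = 2π·f = 2π·60 = 377 rad/s.
Step 2 — Component impedances:
  R: Z = R = 579 Ω
  L: Z = jωL = j·377·0.0235 = 0 + j8.859 Ω
Step 3 — Series combination: Z_total = R + L = 579 + j8.859 Ω = 579.1∠0.9° Ω.
Step 4 — Source phasor: V = 21.9∠6.8° V = 21.75 + j2.593 V.
Step 5 — Ohm's law: I = V / Z_total = (21.75 + j2.593) / (579 + j8.859) = 0.03762 + j0.003903 A.
Step 6 — Convert to polar: |I| = 0.03782 A, ∠I = 5.9°.

I = 0.03782∠5.9° A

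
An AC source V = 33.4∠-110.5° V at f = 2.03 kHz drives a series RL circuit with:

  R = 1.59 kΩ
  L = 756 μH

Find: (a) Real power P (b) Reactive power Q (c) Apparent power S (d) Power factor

Step 1 — Angular frequency: ω = 2π·f = 2π·2030 = 1.275e+04 rad/s.
Step 2 — Component impedances:
  R: Z = R = 1590 Ω
  L: Z = jωL = j·1.275e+04·0.000756 = 0 + j9.643 Ω
Step 3 — Series combination: Z_total = R + L = 1590 + j9.643 Ω = 1590∠0.3° Ω.
Step 4 — Source phasor: V = 33.4∠-110.5° V = -11.7 - j31.28 V.
Step 5 — Current: I = V / Z = -0.007476 - j0.01963 A = 0.02101∠-110.8° A.
Step 6 — Complex power: S = V·I* = 0.7016 + j0.004255 VA.
Step 7 — Real power: P = Re(S) = 0.7016 W.
Step 8 — Reactive power: Q = Im(S) = 0.004255 VAR.
Step 9 — Apparent power: |S| = 0.7016 VA.
Step 10 — Power factor: PF = P/|S| = 1 (lagging).

(a) P = 0.7016 W  (b) Q = 0.004255 VAR  (c) S = 0.7016 VA  (d) PF = 1 (lagging)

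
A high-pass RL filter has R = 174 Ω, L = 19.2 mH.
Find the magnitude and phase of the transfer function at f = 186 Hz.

Step 1 — Angular frequency: ω = 2π·186 = 1169 rad/s.
Step 2 — Transfer function: H(jω) = jωL/(R + jωL).
Step 3 — Numerator jωL = j·22.44; denominator R + jωL = 174 + j22.44.
Step 4 — H = 0.01636 + j0.1268.
Step 5 — Magnitude: |H| = 0.1279 (-17.9 dB); phase: φ = 82.7°.

|H| = 0.1279 (-17.9 dB), φ = 82.7°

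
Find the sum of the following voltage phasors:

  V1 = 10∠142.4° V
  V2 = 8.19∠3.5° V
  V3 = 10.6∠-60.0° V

Step 1 — Convert each phasor to rectangular form:
  V1 = 10·(cos(142.4°) + j·sin(142.4°)) = -7.923 + j6.101 V
  V2 = 8.19·(cos(3.5°) + j·sin(3.5°)) = 8.175 + j0.5 V
  V3 = 10.6·(cos(-60.0°) + j·sin(-60.0°)) = 5.3 - j9.18 V
Step 2 — Sum components: V_total = 5.552 - j2.578 V.
Step 3 — Convert to polar: |V_total| = 6.121 V, ∠V_total = -24.9°.

V_total = 6.121∠-24.9° V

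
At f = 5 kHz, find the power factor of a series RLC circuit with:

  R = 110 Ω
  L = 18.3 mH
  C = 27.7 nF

Step 1 — Angular frequency: ω = 2π·f = 2π·5000 = 3.142e+04 rad/s.
Step 2 — Component impedances:
  R: Z = R = 110 Ω
  L: Z = jωL = j·3.142e+04·0.0183 = 0 + j574.9 Ω
  C: Z = 1/(jωC) = -j/(ω·C) = 0 - j1149 Ω
Step 3 — Series combination: Z_total = R + L + C = 110 - j574.2 Ω = 584.7∠-79.2° Ω.
Step 4 — Power factor: PF = cos(φ) = Re(Z)/|Z| = 110/584.7 = 0.1881.
Step 5 — Type: Im(Z) = -574.2 ⇒ leading (phase φ = -79.2°).

PF = 0.1881 (leading, φ = -79.2°)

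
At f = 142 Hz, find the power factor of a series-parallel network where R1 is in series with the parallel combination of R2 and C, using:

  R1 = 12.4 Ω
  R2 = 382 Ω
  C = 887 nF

Step 1 — Angular frequency: ω = 2π·f = 2π·142 = 892.2 rad/s.
Step 2 — Component impedances:
  R1: Z = R = 12.4 Ω
  R2: Z = R = 382 Ω
  C: Z = 1/(jωC) = -j/(ω·C) = 0 - j1264 Ω
Step 3 — Parallel branch: R2 || C = 1/(1/R2 + 1/C) = 350 - j105.8 Ω.
Step 4 — Series with R1: Z_total = R1 + (R2 || C) = 362.4 - j105.8 Ω = 377.5∠-16.3° Ω.
Step 5 — Power factor: PF = cos(φ) = Re(Z)/|Z| = 362.41/377.54 = 0.9599.
Step 6 — Type: Im(Z) = -105.8 ⇒ leading (phase φ = -16.3°).

PF = 0.9599 (leading, φ = -16.3°)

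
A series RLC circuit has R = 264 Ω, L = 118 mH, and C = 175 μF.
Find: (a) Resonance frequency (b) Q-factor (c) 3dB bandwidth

Step 1 — Resonance condition Im(Z)=0 gives ω₀ = 1/√(LC).
Step 2 — ω₀ = 1/√(0.118·0.000175) = 220.1 rad/s.
Step 3 — f₀ = ω₀/(2π) = 35.02 Hz.
Step 4 — Series Q: Q = ω₀L/R = 220.1·0.118/264 = 0.09836.
Step 5 — 3dB bandwidth: Δω = ω₀/Q = 2237 rad/s; BW = Δω/(2π) = 356.1 Hz.

(a) f₀ = 35.02 Hz  (b) Q = 0.09836  (c) BW = 356.1 Hz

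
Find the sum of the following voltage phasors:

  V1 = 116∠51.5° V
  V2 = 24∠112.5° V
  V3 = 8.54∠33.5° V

Step 1 — Convert each phasor to rectangular form:
  V1 = 116·(cos(51.5°) + j·sin(51.5°)) = 72.21 + j90.78 V
  V2 = 24·(cos(112.5°) + j·sin(112.5°)) = -9.184 + j22.17 V
  V3 = 8.54·(cos(33.5°) + j·sin(33.5°)) = 7.121 + j4.714 V
Step 2 — Sum components: V_total = 70.15 + j117.7 V.
Step 3 — Convert to polar: |V_total| = 137 V, ∠V_total = 59.2°.

V_total = 137∠59.2° V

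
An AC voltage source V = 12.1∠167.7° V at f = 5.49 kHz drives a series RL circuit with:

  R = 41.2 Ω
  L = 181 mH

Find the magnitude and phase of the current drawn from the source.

Step 1 — Angular frequency: ω = 2π·f = 2π·5490 = 3.449e+04 rad/s.
Step 2 — Component impedances:
  R: Z = R = 41.2 Ω
  L: Z = jωL = j·3.449e+04·0.181 = 0 + j6244 Ω
Step 3 — Series combination: Z_total = R + L = 41.2 + j6244 Ω = 6244∠89.6° Ω.
Step 4 — Source phasor: V = 12.1∠167.7° V = -11.82 + j2.578 V.
Step 5 — Ohm's law: I = V / Z_total = (-11.82 + j2.578) / (41.2 + j6244) = 0.0004003 + j0.001896 A.
Step 6 — Convert to polar: |I| = 0.001938 A, ∠I = 78.1°.

I = 0.001938∠78.1° A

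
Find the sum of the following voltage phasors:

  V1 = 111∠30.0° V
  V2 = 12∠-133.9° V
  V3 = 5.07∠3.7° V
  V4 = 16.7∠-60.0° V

Step 1 — Convert each phasor to rectangular form:
  V1 = 111·(cos(30.0°) + j·sin(30.0°)) = 96.13 + j55.5 V
  V2 = 12·(cos(-133.9°) + j·sin(-133.9°)) = -8.321 - j8.647 V
  V3 = 5.07·(cos(3.7°) + j·sin(3.7°)) = 5.059 + j0.3272 V
  V4 = 16.7·(cos(-60.0°) + j·sin(-60.0°)) = 8.35 - j14.46 V
Step 2 — Sum components: V_total = 101.2 + j32.72 V.
Step 3 — Convert to polar: |V_total| = 106.4 V, ∠V_total = 17.9°.

V_total = 106.4∠17.9° V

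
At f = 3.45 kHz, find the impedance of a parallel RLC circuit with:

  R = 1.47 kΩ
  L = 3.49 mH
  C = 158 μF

Step 1 — Angular frequency: ω = 2π·f = 2π·3450 = 2.168e+04 rad/s.
Step 2 — Component impedances:
  R: Z = R = 1470 Ω
  L: Z = jωL = j·2.168e+04·0.00349 = 0 + j75.65 Ω
  C: Z = 1/(jωC) = -j/(ω·C) = 0 - j0.292 Ω
Step 3 — Parallel combination: 1/Z_total = 1/R + 1/L + 1/C; Z_total = 5.844e-05 - j0.2931 Ω = 0.2931∠-90.0° Ω.

Z = 5.844e-05 - j0.2931 Ω = 0.2931∠-90.0° Ω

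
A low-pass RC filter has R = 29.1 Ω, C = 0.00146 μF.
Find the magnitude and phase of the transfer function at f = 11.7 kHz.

Step 1 — Angular frequency: ω = 2π·1.17e+04 = 7.351e+04 rad/s.
Step 2 — Transfer function: H(jω) = 1/(1 + jωRC).
Step 3 — Denominator: 1 + jωRC = 1 + j·7.351e+04·29.1·1.46e-09 = 1 + j0.003123.
Step 4 — H = 1 - j0.003123.
Step 5 — Magnitude: |H| = 1 (-0.0 dB); phase: φ = -0.2°.

|H| = 1 (-0.0 dB), φ = -0.2°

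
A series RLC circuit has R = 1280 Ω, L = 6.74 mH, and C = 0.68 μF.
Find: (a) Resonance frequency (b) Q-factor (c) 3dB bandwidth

Step 1 — Resonance: ω₀ = 1/√(LC) = 1/√(0.00674·6.8e-07) = 1.477e+04 rad/s.
Step 2 — f₀ = ω₀/(2π) = 2351 Hz.
Step 3 — Series Q: Q = ω₀L/R = 1.477e+04·0.00674/1280 = 0.07778.
Step 4 — Bandwidth: Δω = ω₀/Q = 1.899e+05 rad/s; BW = Δω/(2π) = 3.023e+04 Hz.

(a) f₀ = 2351 Hz  (b) Q = 0.07778  (c) BW = 3.023e+04 Hz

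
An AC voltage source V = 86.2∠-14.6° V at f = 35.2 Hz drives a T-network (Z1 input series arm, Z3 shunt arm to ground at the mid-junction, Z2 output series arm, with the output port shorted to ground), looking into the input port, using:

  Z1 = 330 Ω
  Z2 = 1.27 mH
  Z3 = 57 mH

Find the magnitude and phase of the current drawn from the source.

Step 1 — Angular frequency: ω = 2π·f = 2π·35.2 = 221.2 rad/s.
Step 2 — Component impedances:
  Z1: Z = R = 330 Ω
  Z2: Z = jωL = j·221.2·0.00127 = 0 + j0.2809 Ω
  Z3: Z = jωL = j·221.2·0.057 = 0 + j12.61 Ω
Step 3 — With the output port shorted to ground, the output series arm Z2 runs from the junction to ground; the shunt arm Z3 also runs from the junction to ground. They appear in parallel: Z3 || Z2 = 0 + j0.2748 Ω.
Step 4 — Series with input arm Z1: Z_in = Z1 + (Z3 || Z2) = 330 + j0.2748 Ω = 330∠0.0° Ω.
Step 5 — Source phasor: V = 86.2∠-14.6° V = 83.42 - j21.73 V.
Step 6 — Ohm's law: I = V / Z_total = (83.42 - j21.73) / (330 + j0.2748) = 0.2527 - j0.06605 A.
Step 7 — Convert to polar: |I| = 0.2612 A, ∠I = -14.6°.

I = 0.2612∠-14.6° A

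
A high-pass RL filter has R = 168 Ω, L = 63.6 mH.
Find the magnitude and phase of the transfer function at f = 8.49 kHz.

Step 1 — Angular frequency: ω = 2π·8490 = 5.334e+04 rad/s.
Step 2 — Transfer function: H(jω) = jωL/(R + jωL).
Step 3 — Numerator jωL = j·3393; denominator R + jωL = 168 + j3393.
Step 4 — H = 0.9976 + j0.0494.
Step 5 — Magnitude: |H| = 0.9988 (-0.0 dB); phase: φ = 2.8°.

|H| = 0.9988 (-0.0 dB), φ = 2.8°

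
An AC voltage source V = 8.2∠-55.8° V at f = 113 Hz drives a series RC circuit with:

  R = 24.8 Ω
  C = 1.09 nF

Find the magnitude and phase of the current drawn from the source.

Step 1 — Angular frequency: ω = 2π·f = 2π·113 = 710 rad/s.
Step 2 — Component impedances:
  R: Z = R = 24.8 Ω
  C: Z = 1/(jωC) = -j/(ω·C) = 0 - j1.292e+06 Ω
Step 3 — Series combination: Z_total = R + C = 24.8 - j1.292e+06 Ω = 1.292e+06∠-90.0° Ω.
Step 4 — Source phasor: V = 8.2∠-55.8° V = 4.609 - j6.782 V.
Step 5 — Ohm's law: I = V / Z_total = (4.609 - j6.782) / (24.8 - j1.292e+06) = 5.249e-06 + j3.567e-06 A.
Step 6 — Convert to polar: |I| = 6.346e-06 A, ∠I = 34.2°.

I = 6.346e-06∠34.2° A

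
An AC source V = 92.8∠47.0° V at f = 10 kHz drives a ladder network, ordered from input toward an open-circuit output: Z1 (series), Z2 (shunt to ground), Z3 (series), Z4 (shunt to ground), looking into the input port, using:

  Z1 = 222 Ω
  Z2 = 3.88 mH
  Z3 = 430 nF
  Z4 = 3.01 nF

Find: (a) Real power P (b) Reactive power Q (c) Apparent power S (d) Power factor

Step 1 — Angular frequency: ω = 2π·f = 2π·1e+04 = 6.283e+04 rad/s.
Step 2 — Component impedances:
  Z1: Z = R = 222 Ω
  Z2: Z = jωL = j·6.283e+04·0.00388 = 0 + j243.8 Ω
  Z3: Z = 1/(jωC) = -j/(ω·C) = 0 - j37.01 Ω
  Z4: Z = 1/(jωC) = -j/(ω·C) = 0 - j5288 Ω
Step 3 — Ladder network (open output): work backward from the far end, alternating series and parallel combinations. Z_in = 222 + j255.5 Ω = 338.5∠49.0° Ω.
Step 4 — Source phasor: V = 92.8∠47.0° V = 63.29 + j67.87 V.
Step 5 — Current: I = V / Z = 0.274 - j0.009624 A = 0.2742∠-2.0° A.
Step 6 — Complex power: S = V·I* = 16.69 + j19.21 VA.
Step 7 — Real power: P = Re(S) = 16.69 W.
Step 8 — Reactive power: Q = Im(S) = 19.21 VAR.
Step 9 — Apparent power: |S| = 25.44 VA.
Step 10 — Power factor: PF = P/|S| = 0.6559 (lagging).

(a) P = 16.69 W  (b) Q = 19.21 VAR  (c) S = 25.44 VA  (d) PF = 0.6559 (lagging)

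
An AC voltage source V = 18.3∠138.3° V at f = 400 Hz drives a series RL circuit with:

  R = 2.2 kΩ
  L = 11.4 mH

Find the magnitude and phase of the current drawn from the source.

Step 1 — Angular frequency: ω = 2π·f = 2π·400 = 2513 rad/s.
Step 2 — Component impedances:
  R: Z = R = 2200 Ω
  L: Z = jωL = j·2513·0.0114 = 0 + j28.65 Ω
Step 3 — Series combination: Z_total = R + L = 2200 + j28.65 Ω = 2200∠0.7° Ω.
Step 4 — Source phasor: V = 18.3∠138.3° V = -13.66 + j12.17 V.
Step 5 — Ohm's law: I = V / Z_total = (-13.66 + j12.17) / (2200 + j28.65) = -0.006138 + j0.005613 A.
Step 6 — Convert to polar: |I| = 0.008317 A, ∠I = 137.6°.

I = 0.008317∠137.6° A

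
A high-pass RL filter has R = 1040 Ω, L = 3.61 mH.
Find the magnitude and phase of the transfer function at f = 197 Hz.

Step 1 — Angular frequency: ω = 2π·197 = 1238 rad/s.
Step 2 — Transfer function: H(jω) = jωL/(R + jωL).
Step 3 — Numerator jωL = j·4.468; denominator R + jωL = 1040 + j4.468.
Step 4 — H = 1.846e-05 + j0.004296.
Step 5 — Magnitude: |H| = 0.004297 (-47.3 dB); phase: φ = 89.8°.

|H| = 0.004297 (-47.3 dB), φ = 89.8°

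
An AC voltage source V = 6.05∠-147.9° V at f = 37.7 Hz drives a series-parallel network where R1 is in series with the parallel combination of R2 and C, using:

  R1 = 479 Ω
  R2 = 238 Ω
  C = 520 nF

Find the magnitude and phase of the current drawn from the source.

Step 1 — Angular frequency: ω = 2π·f = 2π·37.7 = 236.9 rad/s.
Step 2 — Component impedances:
  R1: Z = R = 479 Ω
  R2: Z = R = 238 Ω
  C: Z = 1/(jωC) = -j/(ω·C) = 0 - j8118 Ω
Step 3 — Parallel branch: R2 || C = 1/(1/R2 + 1/C) = 237.8 - j6.971 Ω.
Step 4 — Series with R1: Z_total = R1 + (R2 || C) = 716.8 - j6.971 Ω = 716.8∠-0.6° Ω.
Step 5 — Source phasor: V = 6.05∠-147.9° V = -5.125 - j3.215 V.
Step 6 — Ohm's law: I = V / Z_total = (-5.125 - j3.215) / (716.8 - j6.971) = -0.007106 - j0.004554 A.
Step 7 — Convert to polar: |I| = 0.00844 A, ∠I = -147.3°.

I = 0.00844∠-147.3° A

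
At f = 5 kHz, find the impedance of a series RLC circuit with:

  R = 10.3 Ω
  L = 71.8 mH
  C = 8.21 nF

Step 1 — Angular frequency: ω = 2π·f = 2π·5000 = 3.142e+04 rad/s.
Step 2 — Component impedances:
  R: Z = R = 10.3 Ω
  L: Z = jωL = j·3.142e+04·0.0718 = 0 + j2256 Ω
  C: Z = 1/(jωC) = -j/(ω·C) = 0 - j3877 Ω
Step 3 — Series combination: Z_total = R + L + C = 10.3 - j1621 Ω = 1621∠-89.6° Ω.

Z = 10.3 - j1621 Ω = 1621∠-89.6° Ω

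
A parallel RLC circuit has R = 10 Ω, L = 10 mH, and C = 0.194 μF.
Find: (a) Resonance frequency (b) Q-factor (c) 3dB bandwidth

Step 1 — Resonance: ω₀ = 1/√(LC) = 1/√(0.01·1.94e-07) = 2.27e+04 rad/s.
Step 2 — f₀ = ω₀/(2π) = 3613 Hz.
Step 3 — Parallel Q: Q = R/(ω₀L) = 10/(2.27e+04·0.01) = 0.04405.
Step 4 — Bandwidth: Δω = ω₀/Q = 5.155e+05 rad/s; BW = Δω/(2π) = 8.204e+04 Hz.

(a) f₀ = 3613 Hz  (b) Q = 0.04405  (c) BW = 8.204e+04 Hz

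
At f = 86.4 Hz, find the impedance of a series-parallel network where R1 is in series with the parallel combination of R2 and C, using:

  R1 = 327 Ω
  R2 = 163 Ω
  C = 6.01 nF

Step 1 — Angular frequency: ω = 2π·f = 2π·86.4 = 542.9 rad/s.
Step 2 — Component impedances:
  R1: Z = R = 327 Ω
  R2: Z = R = 163 Ω
  C: Z = 1/(jωC) = -j/(ω·C) = 0 - j3.065e+05 Ω
Step 3 — Parallel branch: R2 || C = 1/(1/R2 + 1/C) = 163 - j0.08668 Ω.
Step 4 — Series with R1: Z_total = R1 + (R2 || C) = 490 - j0.08668 Ω = 490∠-0.0° Ω.

Z = 490 - j0.08668 Ω = 490∠-0.0° Ω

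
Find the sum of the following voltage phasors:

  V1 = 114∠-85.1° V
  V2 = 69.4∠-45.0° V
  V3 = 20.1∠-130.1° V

Step 1 — Convert each phasor to rectangular form:
  V1 = 114·(cos(-85.1°) + j·sin(-85.1°)) = 9.738 - j113.6 V
  V2 = 69.4·(cos(-45.0°) + j·sin(-45.0°)) = 49.07 - j49.07 V
  V3 = 20.1·(cos(-130.1°) + j·sin(-130.1°)) = -12.95 - j15.37 V
Step 2 — Sum components: V_total = 45.86 - j178 V.
Step 3 — Convert to polar: |V_total| = 183.8 V, ∠V_total = -75.6°.

V_total = 183.8∠-75.6° V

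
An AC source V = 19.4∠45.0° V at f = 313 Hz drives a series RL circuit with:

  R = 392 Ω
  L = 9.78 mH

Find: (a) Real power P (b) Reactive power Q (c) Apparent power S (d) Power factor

Step 1 — Angular frequency: ω = 2π·f = 2π·313 = 1967 rad/s.
Step 2 — Component impedances:
  R: Z = R = 392 Ω
  L: Z = jωL = j·1967·0.00978 = 0 + j19.23 Ω
Step 3 — Series combination: Z_total = R + L = 392 + j19.23 Ω = 392.5∠2.8° Ω.
Step 4 — Source phasor: V = 19.4∠45.0° V = 13.72 + j13.72 V.
Step 5 — Current: I = V / Z = 0.03662 + j0.0332 A = 0.04943∠42.2° A.
Step 6 — Complex power: S = V·I* = 0.9578 + j0.04699 VA.
Step 7 — Real power: P = Re(S) = 0.9578 W.
Step 8 — Reactive power: Q = Im(S) = 0.04699 VAR.
Step 9 — Apparent power: |S| = 0.9589 VA.
Step 10 — Power factor: PF = P/|S| = 0.9988 (lagging).

(a) P = 0.9578 W  (b) Q = 0.04699 VAR  (c) S = 0.9589 VA  (d) PF = 0.9988 (lagging)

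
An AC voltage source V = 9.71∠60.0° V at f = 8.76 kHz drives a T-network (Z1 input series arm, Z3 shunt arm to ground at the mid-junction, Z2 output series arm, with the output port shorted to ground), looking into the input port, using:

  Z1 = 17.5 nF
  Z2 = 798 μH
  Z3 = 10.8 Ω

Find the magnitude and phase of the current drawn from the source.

Step 1 — Angular frequency: ω = 2π·f = 2π·8760 = 5.504e+04 rad/s.
Step 2 — Component impedances:
  Z1: Z = 1/(jωC) = -j/(ω·C) = 0 - j1038 Ω
  Z2: Z = jωL = j·5.504e+04·0.000798 = 0 + j43.92 Ω
  Z3: Z = R = 10.8 Ω
Step 3 — With the output port shorted to ground, the output series arm Z2 runs from the junction to ground; the shunt arm Z3 also runs from the junction to ground. They appear in parallel: Z3 || Z2 = 10.18 + j2.504 Ω.
Step 4 — Series with input arm Z1: Z_in = Z1 + (Z3 || Z2) = 10.18 - j1036 Ω = 1036∠-89.4° Ω.
Step 5 — Source phasor: V = 9.71∠60.0° V = 4.855 + j8.409 V.
Step 6 — Ohm's law: I = V / Z_total = (4.855 + j8.409) / (10.18 - j1036) = -0.008072 + j0.004767 A.
Step 7 — Convert to polar: |I| = 0.009375 A, ∠I = 149.4°.

I = 0.009375∠149.4° A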